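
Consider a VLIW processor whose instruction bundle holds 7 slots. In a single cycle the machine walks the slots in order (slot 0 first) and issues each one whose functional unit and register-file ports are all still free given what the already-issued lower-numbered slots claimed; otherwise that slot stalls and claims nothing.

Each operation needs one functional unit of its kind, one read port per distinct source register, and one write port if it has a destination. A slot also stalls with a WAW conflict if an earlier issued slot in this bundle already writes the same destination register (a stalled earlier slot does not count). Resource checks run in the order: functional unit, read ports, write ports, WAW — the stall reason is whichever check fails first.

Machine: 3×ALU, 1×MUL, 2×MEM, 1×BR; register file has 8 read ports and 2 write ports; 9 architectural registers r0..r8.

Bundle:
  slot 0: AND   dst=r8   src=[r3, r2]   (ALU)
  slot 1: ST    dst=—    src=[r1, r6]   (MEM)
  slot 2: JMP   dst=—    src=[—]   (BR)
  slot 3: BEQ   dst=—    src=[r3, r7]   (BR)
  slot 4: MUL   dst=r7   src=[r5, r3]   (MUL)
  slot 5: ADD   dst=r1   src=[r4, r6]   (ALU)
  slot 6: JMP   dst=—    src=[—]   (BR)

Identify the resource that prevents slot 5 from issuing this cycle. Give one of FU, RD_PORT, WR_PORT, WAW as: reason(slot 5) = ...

(0) want 1×ALU +2rd +1wr — yes → AL2|MU1|ME2|BR1|rd6|wr1
(1) want 1×MEM +2rd +0wr — yes → AL2|MU1|ME1|BR1|rd4|wr1
(2) want 1×BR +0rd +0wr — yes → AL2|MU1|ME1|BR0|rd4|wr1
(3) want 1×BR +2rd +0wr — FU → AL2|MU1|ME1|BR0|rd4|wr1
(4) want 1×MUL +2rd +1wr — yes → AL2|MU0|ME1|BR0|rd2|wr0
(5) want 1×ALU +2rd +1wr — WR_PORT → AL2|MU0|ME1|BR0|rd2|wr0
(6) want 1×BR +0rd +0wr — FU → AL2|MU0|ME1|BR0|rd2|wr0

reason(slot 5) = WR_PORT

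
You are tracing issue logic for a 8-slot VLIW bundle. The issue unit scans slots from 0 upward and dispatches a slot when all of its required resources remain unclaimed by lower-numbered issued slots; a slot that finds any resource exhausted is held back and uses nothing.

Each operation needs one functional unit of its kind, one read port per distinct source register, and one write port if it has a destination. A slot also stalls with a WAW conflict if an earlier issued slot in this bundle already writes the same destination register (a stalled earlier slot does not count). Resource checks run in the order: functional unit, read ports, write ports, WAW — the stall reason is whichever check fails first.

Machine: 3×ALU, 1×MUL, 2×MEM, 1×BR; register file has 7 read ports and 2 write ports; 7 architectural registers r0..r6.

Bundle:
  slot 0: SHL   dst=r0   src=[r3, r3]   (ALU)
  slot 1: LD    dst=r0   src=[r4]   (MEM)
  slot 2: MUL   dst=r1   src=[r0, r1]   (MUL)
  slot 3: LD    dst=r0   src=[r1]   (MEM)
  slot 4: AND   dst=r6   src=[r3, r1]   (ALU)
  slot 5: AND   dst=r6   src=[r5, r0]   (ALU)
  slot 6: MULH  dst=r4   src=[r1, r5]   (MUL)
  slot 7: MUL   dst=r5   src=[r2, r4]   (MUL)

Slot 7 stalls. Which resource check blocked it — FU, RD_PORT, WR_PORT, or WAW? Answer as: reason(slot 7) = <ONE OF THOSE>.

slot 0 (ALU): ISSUE — free A2,Mu1,Ld2,B1 rp6 wp1
slot 1 (MEM): stall WAW — free A2,Mu1,Ld2,B1 rp6 wp1
slot 2 (MUL): ISSUE — free A2,Mu0,Ld2,B1 rp4 wp0
slot 3 (MEM): stall WR_PORT — free A2,Mu0,Ld2,B1 rp4 wp0
slot 4 (ALU): stall WR_PORT — free A2,Mu0,Ld2,B1 rp4 wp0
slot 5 (ALU): stall WR_PORT — free A2,Mu0,Ld2,B1 rp4 wp0
slot 6 (MUL): stall FU — free A2,Mu0,Ld2,B1 rp4 wp0
slot 7 (MUL): stall FU — free A2,Mu0,Ld2,B1 rp4 wp0

reason(slot 7) = FU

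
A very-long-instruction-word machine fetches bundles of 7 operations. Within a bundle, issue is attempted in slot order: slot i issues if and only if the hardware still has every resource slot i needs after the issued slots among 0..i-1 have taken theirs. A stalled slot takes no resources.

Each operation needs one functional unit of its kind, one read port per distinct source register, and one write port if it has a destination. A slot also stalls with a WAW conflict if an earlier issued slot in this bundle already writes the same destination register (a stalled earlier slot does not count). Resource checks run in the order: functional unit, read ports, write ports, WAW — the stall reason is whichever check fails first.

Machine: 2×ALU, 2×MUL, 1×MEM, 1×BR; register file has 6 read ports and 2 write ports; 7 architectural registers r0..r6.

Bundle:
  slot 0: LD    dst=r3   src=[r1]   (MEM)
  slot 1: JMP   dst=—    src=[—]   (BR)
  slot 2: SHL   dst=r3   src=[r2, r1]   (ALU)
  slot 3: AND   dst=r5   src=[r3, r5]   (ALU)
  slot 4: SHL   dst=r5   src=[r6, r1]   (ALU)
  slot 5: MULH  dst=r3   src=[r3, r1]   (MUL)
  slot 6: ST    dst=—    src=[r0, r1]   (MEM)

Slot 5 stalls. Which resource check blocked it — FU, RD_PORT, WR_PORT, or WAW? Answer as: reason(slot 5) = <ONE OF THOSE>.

reason(slot 5) = WR_PORT

#0 MEM src=r1 dispatched  <A:2 Mu:2 Ld:0 B:1 rd:5 wr:1>
#1 BR src=- dispatched  <A:2 Mu:2 Ld:0 B:0 rd:5 wr:1>
#2 ALU src=r2,r1 held:WAW  <A:2 Mu:2 Ld:0 B:0 rd:5 wr:1>
#3 ALU src=r3,r5 dispatched  <A:1 Mu:2 Ld:0 B:0 rd:3 wr:0>
#4 ALU src=r6,r1 held:WR_PORT  <A:1 Mu:2 Ld:0 B:0 rd:3 wr:0>
#5 MUL src=r3,r1 held:WR_PORT  <A:1 Mu:2 Ld:0 B:0 rd:3 wr:0>
#6 MEM src=r0,r1 held:FU  <A:1 Mu:2 Ld:0 B:0 rd:3 wr:0>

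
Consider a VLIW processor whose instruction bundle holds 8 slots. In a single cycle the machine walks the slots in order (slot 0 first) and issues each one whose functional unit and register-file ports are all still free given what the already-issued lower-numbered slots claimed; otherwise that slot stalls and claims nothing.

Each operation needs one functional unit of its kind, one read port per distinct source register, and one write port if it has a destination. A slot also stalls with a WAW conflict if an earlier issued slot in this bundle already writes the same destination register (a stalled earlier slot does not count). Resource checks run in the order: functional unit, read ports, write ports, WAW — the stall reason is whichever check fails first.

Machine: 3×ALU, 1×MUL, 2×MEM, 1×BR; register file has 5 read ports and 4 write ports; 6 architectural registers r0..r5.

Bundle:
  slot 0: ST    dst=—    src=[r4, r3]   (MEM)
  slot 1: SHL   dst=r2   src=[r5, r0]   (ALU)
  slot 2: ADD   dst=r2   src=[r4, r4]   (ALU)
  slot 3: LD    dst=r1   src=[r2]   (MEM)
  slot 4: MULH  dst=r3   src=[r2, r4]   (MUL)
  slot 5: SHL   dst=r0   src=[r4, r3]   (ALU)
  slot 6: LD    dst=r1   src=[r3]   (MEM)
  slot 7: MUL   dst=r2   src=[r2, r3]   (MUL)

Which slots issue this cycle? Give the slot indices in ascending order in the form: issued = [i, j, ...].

  0. MEM ⇒ go  {3A/1Mu/1Ld/1B | 3r 4w}
  1. ALU→r2 ⇒ go  {2A/1Mu/1Ld/1B | 1r 3w}
  2. ALU→r2 ⇒ no(WAW)  {2A/1Mu/1Ld/1B | 1r 3w}
  3. MEM→r1 ⇒ go  {2A/1Mu/0Ld/1B | 0r 2w}
  4. MUL→r3 ⇒ no(RD_PORT)  {2A/1Mu/0Ld/1B | 0r 2w}
  5. ALU→r0 ⇒ no(RD_PORT)  {2A/1Mu/0Ld/1B | 0r 2w}
  6. MEM→r1 ⇒ no(FU)  {2A/1Mu/0Ld/1B | 0r 2w}
  7. MUL→r2 ⇒ no(RD_PORT)  {2A/1Mu/0Ld/1B | 0r 2w}

issued = [0, 1, 3]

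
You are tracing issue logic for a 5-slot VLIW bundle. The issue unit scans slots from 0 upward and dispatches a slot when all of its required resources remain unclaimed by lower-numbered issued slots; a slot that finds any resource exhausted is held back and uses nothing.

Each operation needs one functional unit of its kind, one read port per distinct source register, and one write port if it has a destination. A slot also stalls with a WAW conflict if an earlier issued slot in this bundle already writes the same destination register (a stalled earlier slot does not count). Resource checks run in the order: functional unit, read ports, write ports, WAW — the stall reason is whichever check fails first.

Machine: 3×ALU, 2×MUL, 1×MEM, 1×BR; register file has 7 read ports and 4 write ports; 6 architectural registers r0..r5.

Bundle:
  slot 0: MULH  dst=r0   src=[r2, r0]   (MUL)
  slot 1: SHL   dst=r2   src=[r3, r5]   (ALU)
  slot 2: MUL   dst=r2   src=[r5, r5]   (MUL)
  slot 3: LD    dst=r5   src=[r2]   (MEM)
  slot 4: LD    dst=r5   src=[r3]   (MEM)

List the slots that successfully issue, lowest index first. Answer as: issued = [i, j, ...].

(0) want 1×MUL +2rd +1wr — yes → AL3|MU1|ME1|BR1|rd5|wr3
(1) want 1×ALU +2rd +1wr — yes → AL2|MU1|ME1|BR1|rd3|wr2
(2) want 1×MUL +1rd +1wr — WAW → AL2|MU1|ME1|BR1|rd3|wr2
(3) want 1×MEM +1rd +1wr — yes → AL2|MU1|ME0|BR1|rd2|wr1
(4) want 1×MEM +1rd +1wr — FU → AL2|MU1|ME0|BR1|rd2|wr1

issued = [0, 1, 3]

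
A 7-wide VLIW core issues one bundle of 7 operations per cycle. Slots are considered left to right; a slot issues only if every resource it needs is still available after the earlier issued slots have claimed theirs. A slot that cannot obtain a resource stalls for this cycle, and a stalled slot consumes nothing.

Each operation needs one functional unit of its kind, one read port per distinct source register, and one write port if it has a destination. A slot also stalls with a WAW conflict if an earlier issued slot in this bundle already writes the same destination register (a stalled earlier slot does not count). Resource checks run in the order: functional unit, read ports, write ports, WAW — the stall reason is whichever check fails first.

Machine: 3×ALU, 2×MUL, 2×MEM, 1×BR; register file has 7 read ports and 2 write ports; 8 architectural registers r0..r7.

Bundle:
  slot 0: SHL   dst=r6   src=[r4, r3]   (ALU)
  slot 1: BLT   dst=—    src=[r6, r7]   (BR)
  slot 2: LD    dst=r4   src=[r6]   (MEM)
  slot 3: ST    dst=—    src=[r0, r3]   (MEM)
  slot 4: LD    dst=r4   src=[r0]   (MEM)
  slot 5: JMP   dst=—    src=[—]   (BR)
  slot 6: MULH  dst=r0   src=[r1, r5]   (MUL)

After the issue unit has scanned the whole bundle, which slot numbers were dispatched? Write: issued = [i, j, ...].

issued = [0, 1, 2, 3]

  0. ALU→r6 ⇒ go  {2A/2Mu/2Ld/1B | 5r 1w}
  1. BR ⇒ go  {2A/2Mu/2Ld/0B | 3r 1w}
  2. MEM→r4 ⇒ go  {2A/2Mu/1Ld/0B | 2r 0w}
  3. MEM ⇒ go  {2A/2Mu/0Ld/0B | 0r 0w}
  4. MEM→r4 ⇒ no(FU)  {2A/2Mu/0Ld/0B | 0r 0w}
  5. BR ⇒ no(FU)  {2A/2Mu/0Ld/0B | 0r 0w}
  6. MUL→r0 ⇒ no(RD_PORT)  {2A/2Mu/0Ld/0B | 0r 0w}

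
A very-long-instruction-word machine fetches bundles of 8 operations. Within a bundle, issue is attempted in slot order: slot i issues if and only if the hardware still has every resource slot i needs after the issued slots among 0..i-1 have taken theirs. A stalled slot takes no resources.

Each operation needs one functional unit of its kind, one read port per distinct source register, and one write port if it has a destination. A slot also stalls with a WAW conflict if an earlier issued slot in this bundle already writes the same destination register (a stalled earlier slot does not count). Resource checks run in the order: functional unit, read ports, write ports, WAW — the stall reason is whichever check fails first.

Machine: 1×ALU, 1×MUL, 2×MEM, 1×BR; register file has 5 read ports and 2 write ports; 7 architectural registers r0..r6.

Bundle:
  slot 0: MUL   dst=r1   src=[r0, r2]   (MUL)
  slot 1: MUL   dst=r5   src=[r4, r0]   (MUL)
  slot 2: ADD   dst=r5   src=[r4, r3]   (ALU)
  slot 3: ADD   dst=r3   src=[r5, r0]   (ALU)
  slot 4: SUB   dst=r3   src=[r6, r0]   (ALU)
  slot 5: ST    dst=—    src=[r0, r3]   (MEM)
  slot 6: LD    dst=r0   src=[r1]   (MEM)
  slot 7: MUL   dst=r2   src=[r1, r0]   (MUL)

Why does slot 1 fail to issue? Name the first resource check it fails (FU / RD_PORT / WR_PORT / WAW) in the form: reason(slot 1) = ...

reason(slot 1) = FU

  0. MUL→r1 ⇒ go  {1A/0Mu/2Ld/1B | 3r 1w}
  1. MUL→r5 ⇒ no(FU)  {1A/0Mu/2Ld/1B | 3r 1w}
  2. ALU→r5 ⇒ go  {0A/0Mu/2Ld/1B | 1r 0w}
  3. ALU→r3 ⇒ no(FU)  {0A/0Mu/2Ld/1B | 1r 0w}
  4. ALU→r3 ⇒ no(FU)  {0A/0Mu/2Ld/1B | 1r 0w}
  5. MEM ⇒ no(RD_PORT)  {0A/0Mu/2Ld/1B | 1r 0w}
  6. MEM→r0 ⇒ no(WR_PORT)  {0A/0Mu/2Ld/1B | 1r 0w}
  7. MUL→r2 ⇒ no(FU)  {0A/0Mu/2Ld/1B | 1r 0w}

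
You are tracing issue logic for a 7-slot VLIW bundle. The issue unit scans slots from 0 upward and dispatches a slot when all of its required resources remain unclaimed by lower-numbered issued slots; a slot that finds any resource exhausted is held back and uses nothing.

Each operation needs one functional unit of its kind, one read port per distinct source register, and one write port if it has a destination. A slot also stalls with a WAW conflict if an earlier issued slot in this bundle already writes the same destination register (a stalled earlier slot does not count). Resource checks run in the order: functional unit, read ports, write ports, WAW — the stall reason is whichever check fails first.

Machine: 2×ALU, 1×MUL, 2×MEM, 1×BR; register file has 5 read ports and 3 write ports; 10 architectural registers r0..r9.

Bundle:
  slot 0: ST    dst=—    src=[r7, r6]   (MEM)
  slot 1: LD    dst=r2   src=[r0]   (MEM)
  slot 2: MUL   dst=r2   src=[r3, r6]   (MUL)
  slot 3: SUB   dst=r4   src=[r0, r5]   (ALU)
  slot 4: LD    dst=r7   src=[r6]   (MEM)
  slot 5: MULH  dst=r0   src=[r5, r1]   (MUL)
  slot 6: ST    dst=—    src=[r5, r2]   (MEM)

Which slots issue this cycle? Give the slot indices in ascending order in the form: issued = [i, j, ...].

issued = [0, 1, 3]

[0] MEM needs rd=2 wr=0: ok; after: ALU=2 MUL=1 MEM=1 BR=1, R=3, W=3
[1] MEM needs rd=1 wr=1: ok; after: ALU=2 MUL=1 MEM=0 BR=1, R=2, W=2
[2] MUL needs rd=2 wr=1: WAW; after: ALU=2 MUL=1 MEM=0 BR=1, R=2, W=2
[3] ALU needs rd=2 wr=1: ok; after: ALU=1 MUL=1 MEM=0 BR=1, R=0, W=1
[4] MEM needs rd=1 wr=1: FU; after: ALU=1 MUL=1 MEM=0 BR=1, R=0, W=1
[5] MUL needs rd=2 wr=1: RD_PORT; after: ALU=1 MUL=1 MEM=0 BR=1, R=0, W=1
[6] MEM needs rd=2 wr=0: FU; after: ALU=1 MUL=1 MEM=0 BR=1, R=0, W=1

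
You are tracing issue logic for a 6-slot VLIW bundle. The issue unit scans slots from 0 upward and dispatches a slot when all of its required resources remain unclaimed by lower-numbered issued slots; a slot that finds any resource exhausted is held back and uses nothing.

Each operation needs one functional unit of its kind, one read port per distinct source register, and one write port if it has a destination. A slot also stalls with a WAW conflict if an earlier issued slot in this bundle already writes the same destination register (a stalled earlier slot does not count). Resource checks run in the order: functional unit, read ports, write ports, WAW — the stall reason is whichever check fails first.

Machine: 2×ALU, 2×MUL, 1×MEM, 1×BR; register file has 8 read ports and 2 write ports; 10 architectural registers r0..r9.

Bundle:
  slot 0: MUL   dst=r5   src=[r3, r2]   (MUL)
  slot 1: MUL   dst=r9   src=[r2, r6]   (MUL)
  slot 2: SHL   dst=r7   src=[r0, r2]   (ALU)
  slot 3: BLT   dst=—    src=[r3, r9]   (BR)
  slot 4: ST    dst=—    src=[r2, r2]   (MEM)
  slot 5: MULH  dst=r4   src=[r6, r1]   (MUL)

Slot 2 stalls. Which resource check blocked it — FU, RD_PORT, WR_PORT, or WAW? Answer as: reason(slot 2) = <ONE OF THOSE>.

reason(slot 2) = WR_PORT

#0 MUL src=r3,r2 dispatched  <A:2 Mu:1 Ld:1 B:1 rd:6 wr:1>
#1 MUL src=r2,r6 dispatched  <A:2 Mu:0 Ld:1 B:1 rd:4 wr:0>
#2 ALU src=r0,r2 held:WR_PORT  <A:2 Mu:0 Ld:1 B:1 rd:4 wr:0>
#3 BR src=r3,r9 dispatched  <A:2 Mu:0 Ld:1 B:0 rd:2 wr:0>
#4 MEM src=r2,r2 dispatched  <A:2 Mu:0 Ld:0 B:0 rd:1 wr:0>
#5 MUL src=r6,r1 held:FU  <A:2 Mu:0 Ld:0 B:0 rd:1 wr:0>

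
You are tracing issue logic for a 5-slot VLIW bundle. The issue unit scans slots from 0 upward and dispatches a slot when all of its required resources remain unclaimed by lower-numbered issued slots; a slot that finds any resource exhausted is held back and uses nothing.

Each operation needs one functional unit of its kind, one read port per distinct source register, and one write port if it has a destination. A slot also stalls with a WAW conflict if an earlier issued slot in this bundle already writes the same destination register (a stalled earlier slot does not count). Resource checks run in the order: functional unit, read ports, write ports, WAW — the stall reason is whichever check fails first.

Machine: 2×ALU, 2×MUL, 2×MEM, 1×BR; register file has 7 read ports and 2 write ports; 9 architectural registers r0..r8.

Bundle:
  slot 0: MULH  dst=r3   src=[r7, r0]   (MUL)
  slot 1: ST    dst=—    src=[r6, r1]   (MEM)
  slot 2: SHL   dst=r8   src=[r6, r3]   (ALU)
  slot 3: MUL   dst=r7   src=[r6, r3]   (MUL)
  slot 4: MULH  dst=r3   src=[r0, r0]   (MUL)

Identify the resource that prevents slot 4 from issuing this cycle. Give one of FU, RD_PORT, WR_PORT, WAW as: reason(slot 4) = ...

[0] MUL needs rd=2 wr=1: ok; after: ALU=2 MUL=1 MEM=2 BR=1, R=5, W=1
[1] MEM needs rd=2 wr=0: ok; after: ALU=2 MUL=1 MEM=1 BR=1, R=3, W=1
[2] ALU needs rd=2 wr=1: ok; after: ALU=1 MUL=1 MEM=1 BR=1, R=1, W=0
[3] MUL needs rd=2 wr=1: RD_PORT; after: ALU=1 MUL=1 MEM=1 BR=1, R=1, W=0
[4] MUL needs rd=1 wr=1: WR_PORT; after: ALU=1 MUL=1 MEM=1 BR=1, R=1, W=0

reason(slot 4) = WR_PORT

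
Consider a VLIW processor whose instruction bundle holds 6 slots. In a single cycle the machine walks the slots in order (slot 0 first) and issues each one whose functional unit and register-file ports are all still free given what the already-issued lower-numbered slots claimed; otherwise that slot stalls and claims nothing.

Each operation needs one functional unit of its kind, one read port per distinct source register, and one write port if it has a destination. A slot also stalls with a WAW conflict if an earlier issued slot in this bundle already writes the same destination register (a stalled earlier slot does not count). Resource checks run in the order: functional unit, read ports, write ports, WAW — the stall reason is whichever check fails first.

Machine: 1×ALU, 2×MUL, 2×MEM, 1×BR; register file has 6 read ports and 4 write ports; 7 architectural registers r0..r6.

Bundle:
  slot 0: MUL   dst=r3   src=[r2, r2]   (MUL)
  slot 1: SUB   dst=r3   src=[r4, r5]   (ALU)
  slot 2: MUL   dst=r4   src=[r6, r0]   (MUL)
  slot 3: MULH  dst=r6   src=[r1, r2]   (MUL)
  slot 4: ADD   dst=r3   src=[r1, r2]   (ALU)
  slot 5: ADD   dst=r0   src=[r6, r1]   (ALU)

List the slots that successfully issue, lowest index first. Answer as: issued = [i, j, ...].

issued = [0, 2, 5]

  0. MUL→r3 ⇒ go  {1A/1Mu/2Ld/1B | 5r 3w}
  1. ALU→r3 ⇒ no(WAW)  {1A/1Mu/2Ld/1B | 5r 3w}
  2. MUL→r4 ⇒ go  {1A/0Mu/2Ld/1B | 3r 2w}
  3. MUL→r6 ⇒ no(FU)  {1A/0Mu/2Ld/1B | 3r 2w}
  4. ALU→r3 ⇒ no(WAW)  {1A/0Mu/2Ld/1B | 3r 2w}
  5. ALU→r0 ⇒ go  {0A/0Mu/2Ld/1B | 1r 1w}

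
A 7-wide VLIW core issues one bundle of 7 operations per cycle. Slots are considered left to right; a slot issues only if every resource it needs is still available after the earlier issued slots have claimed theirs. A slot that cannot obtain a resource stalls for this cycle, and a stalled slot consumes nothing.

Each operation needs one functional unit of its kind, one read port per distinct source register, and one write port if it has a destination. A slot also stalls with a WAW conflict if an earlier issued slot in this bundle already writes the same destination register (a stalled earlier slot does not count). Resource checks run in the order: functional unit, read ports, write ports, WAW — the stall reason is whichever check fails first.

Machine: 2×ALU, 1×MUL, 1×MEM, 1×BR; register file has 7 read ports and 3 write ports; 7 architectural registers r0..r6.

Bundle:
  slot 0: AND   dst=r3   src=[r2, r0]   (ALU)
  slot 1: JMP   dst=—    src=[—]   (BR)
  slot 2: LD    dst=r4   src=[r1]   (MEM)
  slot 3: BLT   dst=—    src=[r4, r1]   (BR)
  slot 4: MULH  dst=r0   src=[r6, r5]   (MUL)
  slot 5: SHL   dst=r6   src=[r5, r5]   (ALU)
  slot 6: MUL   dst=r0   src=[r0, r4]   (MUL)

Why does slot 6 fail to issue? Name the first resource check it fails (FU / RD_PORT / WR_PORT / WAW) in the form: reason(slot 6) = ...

reason(slot 6) = FU

#0 ALU src=r2,r0 dispatched  <A:1 Mu:1 Ld:1 B:1 rd:5 wr:2>
#1 BR src=- dispatched  <A:1 Mu:1 Ld:1 B:0 rd:5 wr:2>
#2 MEM src=r1 dispatched  <A:1 Mu:1 Ld:0 B:0 rd:4 wr:1>
#3 BR src=r4,r1 held:FU  <A:1 Mu:1 Ld:0 B:0 rd:4 wr:1>
#4 MUL src=r6,r5 dispatched  <A:1 Mu:0 Ld:0 B:0 rd:2 wr:0>
#5 ALU src=r5,r5 held:WR_PORT  <A:1 Mu:0 Ld:0 B:0 rd:2 wr:0>
#6 MUL src=r0,r4 held:FU  <A:1 Mu:0 Ld:0 B:0 rd:2 wr:0>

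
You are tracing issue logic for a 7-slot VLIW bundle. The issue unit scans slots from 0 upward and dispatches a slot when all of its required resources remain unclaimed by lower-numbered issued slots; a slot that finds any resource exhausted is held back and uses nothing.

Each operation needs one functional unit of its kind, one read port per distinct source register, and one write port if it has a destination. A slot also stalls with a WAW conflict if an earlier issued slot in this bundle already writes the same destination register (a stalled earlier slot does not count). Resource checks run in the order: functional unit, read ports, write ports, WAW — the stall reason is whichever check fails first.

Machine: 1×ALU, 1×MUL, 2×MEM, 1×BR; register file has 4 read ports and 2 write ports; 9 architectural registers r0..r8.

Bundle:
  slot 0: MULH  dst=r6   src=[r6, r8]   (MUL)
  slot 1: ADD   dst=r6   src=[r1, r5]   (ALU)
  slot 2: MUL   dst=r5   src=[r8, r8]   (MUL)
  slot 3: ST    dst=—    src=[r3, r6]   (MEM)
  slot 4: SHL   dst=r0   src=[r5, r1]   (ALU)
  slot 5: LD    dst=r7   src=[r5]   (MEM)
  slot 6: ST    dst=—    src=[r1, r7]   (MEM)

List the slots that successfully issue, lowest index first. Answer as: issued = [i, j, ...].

issued = [0, 3]

slot 0 (MUL): ISSUE — free A1,Mu0,Ld2,B1 rp2 wp1
slot 1 (ALU): stall WAW — free A1,Mu0,Ld2,B1 rp2 wp1
slot 2 (MUL): stall FU — free A1,Mu0,Ld2,B1 rp2 wp1
slot 3 (MEM): ISSUE — free A1,Mu0,Ld1,B1 rp0 wp1
slot 4 (ALU): stall RD_PORT — free A1,Mu0,Ld1,B1 rp0 wp1
slot 5 (MEM): stall RD_PORT — free A1,Mu0,Ld1,B1 rp0 wp1
slot 6 (MEM): stall RD_PORT — free A1,Mu0,Ld1,B1 rp0 wp1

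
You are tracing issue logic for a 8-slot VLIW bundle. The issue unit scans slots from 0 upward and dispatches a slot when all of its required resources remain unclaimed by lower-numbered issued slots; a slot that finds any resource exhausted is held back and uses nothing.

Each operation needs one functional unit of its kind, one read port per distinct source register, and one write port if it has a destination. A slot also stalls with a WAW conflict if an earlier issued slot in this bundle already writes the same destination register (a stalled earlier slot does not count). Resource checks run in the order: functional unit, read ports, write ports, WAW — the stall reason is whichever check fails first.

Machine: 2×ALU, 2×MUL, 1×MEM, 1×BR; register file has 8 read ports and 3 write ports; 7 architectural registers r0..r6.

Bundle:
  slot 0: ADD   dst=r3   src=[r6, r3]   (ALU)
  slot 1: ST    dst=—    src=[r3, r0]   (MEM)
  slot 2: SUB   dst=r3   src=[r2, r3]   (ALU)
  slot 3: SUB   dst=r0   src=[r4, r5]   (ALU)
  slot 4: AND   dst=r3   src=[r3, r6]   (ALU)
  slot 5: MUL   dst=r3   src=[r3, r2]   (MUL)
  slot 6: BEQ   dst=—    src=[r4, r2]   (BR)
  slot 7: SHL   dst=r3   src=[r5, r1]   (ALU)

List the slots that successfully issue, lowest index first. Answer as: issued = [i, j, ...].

issued = [0, 1, 3, 6]

  0. ALU→r3 ⇒ go  {1A/2Mu/1Ld/1B | 6r 2w}
  1. MEM ⇒ go  {1A/2Mu/0Ld/1B | 4r 2w}
  2. ALU→r3 ⇒ no(WAW)  {1A/2Mu/0Ld/1B | 4r 2w}
  3. ALU→r0 ⇒ go  {0A/2Mu/0Ld/1B | 2r 1w}
  4. ALU→r3 ⇒ no(FU)  {0A/2Mu/0Ld/1B | 2r 1w}
  5. MUL→r3 ⇒ no(WAW)  {0A/2Mu/0Ld/1B | 2r 1w}
  6. BR ⇒ go  {0A/2Mu/0Ld/0B | 0r 1w}
  7. ALU→r3 ⇒ no(FU)  {0A/2Mu/0Ld/0B | 0r 1w}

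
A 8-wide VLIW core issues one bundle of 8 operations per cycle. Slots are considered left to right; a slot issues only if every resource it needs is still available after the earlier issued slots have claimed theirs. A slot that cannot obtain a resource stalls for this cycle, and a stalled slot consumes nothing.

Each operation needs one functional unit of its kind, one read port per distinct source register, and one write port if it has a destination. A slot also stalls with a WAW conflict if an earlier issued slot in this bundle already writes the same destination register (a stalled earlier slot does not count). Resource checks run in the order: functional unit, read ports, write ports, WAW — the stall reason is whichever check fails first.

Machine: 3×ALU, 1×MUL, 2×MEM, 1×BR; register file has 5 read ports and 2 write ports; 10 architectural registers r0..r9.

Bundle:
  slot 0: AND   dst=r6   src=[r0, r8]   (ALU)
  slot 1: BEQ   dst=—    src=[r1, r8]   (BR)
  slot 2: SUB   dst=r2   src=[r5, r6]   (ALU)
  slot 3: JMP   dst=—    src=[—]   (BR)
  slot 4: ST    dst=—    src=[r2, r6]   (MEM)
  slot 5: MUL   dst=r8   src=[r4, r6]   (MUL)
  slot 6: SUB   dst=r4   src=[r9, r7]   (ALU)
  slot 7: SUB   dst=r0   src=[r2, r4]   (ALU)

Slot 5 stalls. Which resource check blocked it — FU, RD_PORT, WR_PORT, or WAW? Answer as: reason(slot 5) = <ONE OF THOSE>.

reason(slot 5) = RD_PORT

  0. ALU→r6 ⇒ go  {2A/1Mu/2Ld/1B | 3r 1w}
  1. BR ⇒ go  {2A/1Mu/2Ld/0B | 1r 1w}
  2. ALU→r2 ⇒ no(RD_PORT)  {2A/1Mu/2Ld/0B | 1r 1w}
  3. BR ⇒ no(FU)  {2A/1Mu/2Ld/0B | 1r 1w}
  4. MEM ⇒ no(RD_PORT)  {2A/1Mu/2Ld/0B | 1r 1w}
  5. MUL→r8 ⇒ no(RD_PORT)  {2A/1Mu/2Ld/0B | 1r 1w}
  6. ALU→r4 ⇒ no(RD_PORT)  {2A/1Mu/2Ld/0B | 1r 1w}
  7. ALU→r0 ⇒ no(RD_PORT)  {2A/1Mu/2Ld/0B | 1r 1w}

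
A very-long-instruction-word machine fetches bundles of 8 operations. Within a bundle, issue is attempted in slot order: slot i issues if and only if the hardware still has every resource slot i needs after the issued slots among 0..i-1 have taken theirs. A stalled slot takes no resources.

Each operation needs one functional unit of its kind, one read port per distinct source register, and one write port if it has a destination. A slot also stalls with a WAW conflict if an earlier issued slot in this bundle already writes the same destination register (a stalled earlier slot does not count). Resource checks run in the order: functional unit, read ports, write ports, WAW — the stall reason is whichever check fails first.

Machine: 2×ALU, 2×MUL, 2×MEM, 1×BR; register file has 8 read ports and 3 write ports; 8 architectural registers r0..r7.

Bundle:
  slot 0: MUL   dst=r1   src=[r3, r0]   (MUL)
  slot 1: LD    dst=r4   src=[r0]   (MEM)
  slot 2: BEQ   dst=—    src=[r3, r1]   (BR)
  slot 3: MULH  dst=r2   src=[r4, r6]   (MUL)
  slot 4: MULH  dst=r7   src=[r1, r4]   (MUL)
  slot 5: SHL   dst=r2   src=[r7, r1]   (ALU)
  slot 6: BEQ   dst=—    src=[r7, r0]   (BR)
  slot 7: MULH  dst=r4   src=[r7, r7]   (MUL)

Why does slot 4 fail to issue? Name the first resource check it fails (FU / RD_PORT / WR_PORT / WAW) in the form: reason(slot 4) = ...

reason(slot 4) = FU

(0) want 1×MUL +2rd +1wr — yes → AL2|MU1|ME2|BR1|rd6|wr2
(1) want 1×MEM +1rd +1wr — yes → AL2|MU1|ME1|BR1|rd5|wr1
(2) want 1×BR +2rd +0wr — yes → AL2|MU1|ME1|BR0|rd3|wr1
(3) want 1×MUL +2rd +1wr — yes → AL2|MU0|ME1|BR0|rd1|wr0
(4) want 1×MUL +2rd +1wr — FU → AL2|MU0|ME1|BR0|rd1|wr0
(5) want 1×ALU +2rd +1wr — RD_PORT → AL2|MU0|ME1|BR0|rd1|wr0
(6) want 1×BR +2rd +0wr — FU → AL2|MU0|ME1|BR0|rd1|wr0
(7) want 1×MUL +1rd +1wr — FU → AL2|MU0|ME1|BR0|rd1|wr0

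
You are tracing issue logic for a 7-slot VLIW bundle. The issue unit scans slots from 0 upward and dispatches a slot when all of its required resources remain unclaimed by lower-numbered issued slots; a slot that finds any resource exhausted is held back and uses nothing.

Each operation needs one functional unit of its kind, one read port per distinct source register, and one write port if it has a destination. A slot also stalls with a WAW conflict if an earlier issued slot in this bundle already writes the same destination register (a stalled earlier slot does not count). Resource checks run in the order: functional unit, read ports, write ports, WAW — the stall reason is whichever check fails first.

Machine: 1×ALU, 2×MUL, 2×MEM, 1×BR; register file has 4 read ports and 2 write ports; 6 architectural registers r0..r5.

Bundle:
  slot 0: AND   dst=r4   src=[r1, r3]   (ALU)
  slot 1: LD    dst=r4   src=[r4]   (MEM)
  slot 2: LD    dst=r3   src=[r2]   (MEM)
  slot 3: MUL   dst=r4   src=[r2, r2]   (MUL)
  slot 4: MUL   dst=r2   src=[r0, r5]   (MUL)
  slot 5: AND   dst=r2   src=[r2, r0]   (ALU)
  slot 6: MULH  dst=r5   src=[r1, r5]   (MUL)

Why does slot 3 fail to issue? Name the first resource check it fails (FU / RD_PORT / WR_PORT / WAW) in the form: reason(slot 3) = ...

  0. ALU→r4 ⇒ go  {0A/2Mu/2Ld/1B | 2r 1w}
  1. MEM→r4 ⇒ no(WAW)  {0A/2Mu/2Ld/1B | 2r 1w}
  2. MEM→r3 ⇒ go  {0A/2Mu/1Ld/1B | 1r 0w}
  3. MUL→r4 ⇒ no(WR_PORT)  {0A/2Mu/1Ld/1B | 1r 0w}
  4. MUL→r2 ⇒ no(RD_PORT)  {0A/2Mu/1Ld/1B | 1r 0w}
  5. ALU→r2 ⇒ no(FU)  {0A/2Mu/1Ld/1B | 1r 0w}
  6. MUL→r5 ⇒ no(RD_PORT)  {0A/2Mu/1Ld/1B | 1r 0w}

reason(slot 3) = WR_PORT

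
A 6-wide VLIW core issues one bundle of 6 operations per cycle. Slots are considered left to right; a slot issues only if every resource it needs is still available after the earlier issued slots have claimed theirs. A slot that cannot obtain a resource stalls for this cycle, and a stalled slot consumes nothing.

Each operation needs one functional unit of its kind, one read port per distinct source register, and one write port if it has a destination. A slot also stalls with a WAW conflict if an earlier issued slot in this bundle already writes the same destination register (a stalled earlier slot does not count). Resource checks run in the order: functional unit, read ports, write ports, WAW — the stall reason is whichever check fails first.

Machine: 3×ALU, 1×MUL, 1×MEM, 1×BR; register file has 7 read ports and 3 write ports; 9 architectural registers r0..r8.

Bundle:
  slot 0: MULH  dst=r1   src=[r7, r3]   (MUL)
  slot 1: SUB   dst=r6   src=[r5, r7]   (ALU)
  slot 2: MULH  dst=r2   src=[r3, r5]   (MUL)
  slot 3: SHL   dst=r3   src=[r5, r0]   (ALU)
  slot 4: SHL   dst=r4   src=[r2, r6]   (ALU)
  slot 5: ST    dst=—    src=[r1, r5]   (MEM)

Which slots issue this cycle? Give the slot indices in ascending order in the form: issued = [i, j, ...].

issued = [0, 1, 3]

(0) want 1×MUL +2rd +1wr — yes → AL3|MU0|ME1|BR1|rd5|wr2
(1) want 1×ALU +2rd +1wr — yes → AL2|MU0|ME1|BR1|rd3|wr1
(2) want 1×MUL +2rd +1wr — FU → AL2|MU0|ME1|BR1|rd3|wr1
(3) want 1×ALU +2rd +1wr — yes → AL1|MU0|ME1|BR1|rd1|wr0
(4) want 1×ALU +2rd +1wr — RD_PORT → AL1|MU0|ME1|BR1|rd1|wr0
(5) want 1×MEM +2rd +0wr — RD_PORT → AL1|MU0|ME1|BR1|rd1|wr0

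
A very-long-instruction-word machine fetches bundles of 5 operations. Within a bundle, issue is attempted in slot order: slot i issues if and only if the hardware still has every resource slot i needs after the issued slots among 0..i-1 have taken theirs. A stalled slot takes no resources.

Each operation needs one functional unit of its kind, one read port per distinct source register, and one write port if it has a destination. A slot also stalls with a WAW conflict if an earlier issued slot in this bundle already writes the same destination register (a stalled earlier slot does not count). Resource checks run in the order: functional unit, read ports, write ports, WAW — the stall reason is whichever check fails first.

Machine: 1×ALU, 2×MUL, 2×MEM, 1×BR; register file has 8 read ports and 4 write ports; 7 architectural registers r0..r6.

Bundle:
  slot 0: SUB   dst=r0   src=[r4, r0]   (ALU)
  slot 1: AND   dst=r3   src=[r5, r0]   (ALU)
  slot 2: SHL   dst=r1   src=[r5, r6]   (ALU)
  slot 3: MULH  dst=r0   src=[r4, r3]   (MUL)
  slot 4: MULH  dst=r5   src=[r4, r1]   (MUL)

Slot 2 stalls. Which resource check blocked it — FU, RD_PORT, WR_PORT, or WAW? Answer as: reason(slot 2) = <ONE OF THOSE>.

reason(slot 2) = FU

(0) want 1×ALU +2rd +1wr — yes → AL0|MU2|ME2|BR1|rd6|wr3
(1) want 1×ALU +2rd +1wr — FU → AL0|MU2|ME2|BR1|rd6|wr3
(2) want 1×ALU +2rd +1wr — FU → AL0|MU2|ME2|BR1|rd6|wr3
(3) want 1×MUL +2rd +1wr — WAW → AL0|MU2|ME2|BR1|rd6|wr3
(4) want 1×MUL +2rd +1wr — yes → AL0|MU1|ME2|BR1|rd4|wr2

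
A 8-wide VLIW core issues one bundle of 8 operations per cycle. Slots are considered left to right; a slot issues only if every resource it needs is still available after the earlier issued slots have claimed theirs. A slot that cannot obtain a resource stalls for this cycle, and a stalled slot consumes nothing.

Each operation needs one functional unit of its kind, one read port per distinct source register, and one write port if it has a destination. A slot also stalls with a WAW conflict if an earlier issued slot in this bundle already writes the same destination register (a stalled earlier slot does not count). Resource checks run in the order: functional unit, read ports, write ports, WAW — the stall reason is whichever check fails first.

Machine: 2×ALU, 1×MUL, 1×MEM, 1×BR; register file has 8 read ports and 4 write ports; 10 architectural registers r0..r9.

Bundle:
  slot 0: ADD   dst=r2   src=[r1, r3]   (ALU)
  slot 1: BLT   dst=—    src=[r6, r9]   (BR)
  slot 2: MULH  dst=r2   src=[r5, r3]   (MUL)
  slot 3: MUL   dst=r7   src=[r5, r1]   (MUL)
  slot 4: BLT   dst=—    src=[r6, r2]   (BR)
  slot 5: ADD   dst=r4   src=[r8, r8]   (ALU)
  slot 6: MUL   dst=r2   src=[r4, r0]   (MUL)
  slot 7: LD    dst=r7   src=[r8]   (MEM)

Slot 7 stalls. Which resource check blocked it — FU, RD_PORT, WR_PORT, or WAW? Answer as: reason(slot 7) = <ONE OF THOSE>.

  0. ALU→r2 ⇒ go  {1A/1Mu/1Ld/1B | 6r 3w}
  1. BR ⇒ go  {1A/1Mu/1Ld/0B | 4r 3w}
  2. MUL→r2 ⇒ no(WAW)  {1A/1Mu/1Ld/0B | 4r 3w}
  3. MUL→r7 ⇒ go  {1A/0Mu/1Ld/0B | 2r 2w}
  4. BR ⇒ no(FU)  {1A/0Mu/1Ld/0B | 2r 2w}
  5. ALU→r4 ⇒ go  {0A/0Mu/1Ld/0B | 1r 1w}
  6. MUL→r2 ⇒ no(FU)  {0A/0Mu/1Ld/0B | 1r 1w}
  7. MEM→r7 ⇒ no(WAW)  {0A/0Mu/1Ld/0B | 1r 1w}

reason(slot 7) = WAW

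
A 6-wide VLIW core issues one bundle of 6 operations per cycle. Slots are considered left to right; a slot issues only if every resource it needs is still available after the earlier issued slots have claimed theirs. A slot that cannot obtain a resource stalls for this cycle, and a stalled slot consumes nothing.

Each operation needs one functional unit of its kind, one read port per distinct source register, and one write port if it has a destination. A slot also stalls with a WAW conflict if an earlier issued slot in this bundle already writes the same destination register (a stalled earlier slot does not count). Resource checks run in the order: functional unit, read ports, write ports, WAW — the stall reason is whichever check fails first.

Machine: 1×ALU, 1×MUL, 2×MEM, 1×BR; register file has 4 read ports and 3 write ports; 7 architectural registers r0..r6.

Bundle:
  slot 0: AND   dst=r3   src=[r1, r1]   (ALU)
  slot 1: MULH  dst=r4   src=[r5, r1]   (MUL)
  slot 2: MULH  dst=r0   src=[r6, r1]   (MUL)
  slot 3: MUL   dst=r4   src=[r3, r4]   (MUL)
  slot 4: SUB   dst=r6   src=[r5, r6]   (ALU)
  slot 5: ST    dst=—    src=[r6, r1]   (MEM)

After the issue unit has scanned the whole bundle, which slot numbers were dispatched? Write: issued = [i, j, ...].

issued = [0, 1]

slot 0 (ALU): ISSUE — free A0,Mu1,Ld2,B1 rp3 wp2
slot 1 (MUL): ISSUE — free A0,Mu0,Ld2,B1 rp1 wp1
slot 2 (MUL): stall FU — free A0,Mu0,Ld2,B1 rp1 wp1
slot 3 (MUL): stall FU — free A0,Mu0,Ld2,B1 rp1 wp1
slot 4 (ALU): stall FU — free A0,Mu0,Ld2,B1 rp1 wp1
slot 5 (MEM): stall RD_PORT — free A0,Mu0,Ld2,B1 rp1 wp1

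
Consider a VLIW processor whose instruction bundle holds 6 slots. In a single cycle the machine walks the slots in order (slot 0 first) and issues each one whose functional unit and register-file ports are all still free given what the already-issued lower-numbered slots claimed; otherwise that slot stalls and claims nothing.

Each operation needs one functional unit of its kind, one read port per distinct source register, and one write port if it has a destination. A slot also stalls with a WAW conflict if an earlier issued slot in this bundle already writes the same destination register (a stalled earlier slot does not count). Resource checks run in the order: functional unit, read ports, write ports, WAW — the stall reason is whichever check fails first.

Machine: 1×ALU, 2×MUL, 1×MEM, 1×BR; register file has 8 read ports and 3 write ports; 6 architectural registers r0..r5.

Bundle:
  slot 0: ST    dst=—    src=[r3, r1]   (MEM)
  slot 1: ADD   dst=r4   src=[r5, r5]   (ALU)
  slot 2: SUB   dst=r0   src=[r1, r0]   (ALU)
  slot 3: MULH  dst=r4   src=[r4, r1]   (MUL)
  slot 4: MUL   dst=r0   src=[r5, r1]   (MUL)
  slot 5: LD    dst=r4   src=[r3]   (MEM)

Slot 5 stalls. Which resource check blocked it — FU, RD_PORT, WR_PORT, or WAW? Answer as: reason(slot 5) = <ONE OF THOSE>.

#0 MEM src=r3,r1 dispatched  <A:1 Mu:2 Ld:0 B:1 rd:6 wr:3>
#1 ALU src=r5,r5 dispatched  <A:0 Mu:2 Ld:0 B:1 rd:5 wr:2>
#2 ALU src=r1,r0 held:FU  <A:0 Mu:2 Ld:0 B:1 rd:5 wr:2>
#3 MUL src=r4,r1 held:WAW  <A:0 Mu:2 Ld:0 B:1 rd:5 wr:2>
#4 MUL src=r5,r1 dispatched  <A:0 Mu:1 Ld:0 B:1 rd:3 wr:1>
#5 MEM src=r3 held:FU  <A:0 Mu:1 Ld:0 B:1 rd:3 wr:1>

reason(slot 5) = FU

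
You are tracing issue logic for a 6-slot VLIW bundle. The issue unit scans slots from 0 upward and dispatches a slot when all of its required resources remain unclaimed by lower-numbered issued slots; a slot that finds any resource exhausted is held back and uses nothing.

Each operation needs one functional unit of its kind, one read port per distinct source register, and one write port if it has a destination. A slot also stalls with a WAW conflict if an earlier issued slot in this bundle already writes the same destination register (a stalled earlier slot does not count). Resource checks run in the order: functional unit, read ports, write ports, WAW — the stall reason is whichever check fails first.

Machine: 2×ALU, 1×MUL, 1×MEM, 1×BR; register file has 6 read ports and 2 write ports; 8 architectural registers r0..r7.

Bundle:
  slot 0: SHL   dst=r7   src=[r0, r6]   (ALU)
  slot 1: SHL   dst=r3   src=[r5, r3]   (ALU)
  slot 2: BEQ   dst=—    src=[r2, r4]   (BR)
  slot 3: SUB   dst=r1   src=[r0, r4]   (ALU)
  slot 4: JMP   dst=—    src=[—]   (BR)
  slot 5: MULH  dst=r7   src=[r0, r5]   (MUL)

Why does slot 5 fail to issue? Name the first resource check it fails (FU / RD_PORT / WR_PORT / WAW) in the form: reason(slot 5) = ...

#0 ALU src=r0,r6 dispatched  <A:1 Mu:1 Ld:1 B:1 rd:4 wr:1>
#1 ALU src=r5,r3 dispatched  <A:0 Mu:1 Ld:1 B:1 rd:2 wr:0>
#2 BR src=r2,r4 dispatched  <A:0 Mu:1 Ld:1 B:0 rd:0 wr:0>
#3 ALU src=r0,r4 held:FU  <A:0 Mu:1 Ld:1 B:0 rd:0 wr:0>
#4 BR src=- held:FU  <A:0 Mu:1 Ld:1 B:0 rd:0 wr:0>
#5 MUL src=r0,r5 held:RD_PORT  <A:0 Mu:1 Ld:1 B:0 rd:0 wr:0>

reason(slot 5) = RD_PORT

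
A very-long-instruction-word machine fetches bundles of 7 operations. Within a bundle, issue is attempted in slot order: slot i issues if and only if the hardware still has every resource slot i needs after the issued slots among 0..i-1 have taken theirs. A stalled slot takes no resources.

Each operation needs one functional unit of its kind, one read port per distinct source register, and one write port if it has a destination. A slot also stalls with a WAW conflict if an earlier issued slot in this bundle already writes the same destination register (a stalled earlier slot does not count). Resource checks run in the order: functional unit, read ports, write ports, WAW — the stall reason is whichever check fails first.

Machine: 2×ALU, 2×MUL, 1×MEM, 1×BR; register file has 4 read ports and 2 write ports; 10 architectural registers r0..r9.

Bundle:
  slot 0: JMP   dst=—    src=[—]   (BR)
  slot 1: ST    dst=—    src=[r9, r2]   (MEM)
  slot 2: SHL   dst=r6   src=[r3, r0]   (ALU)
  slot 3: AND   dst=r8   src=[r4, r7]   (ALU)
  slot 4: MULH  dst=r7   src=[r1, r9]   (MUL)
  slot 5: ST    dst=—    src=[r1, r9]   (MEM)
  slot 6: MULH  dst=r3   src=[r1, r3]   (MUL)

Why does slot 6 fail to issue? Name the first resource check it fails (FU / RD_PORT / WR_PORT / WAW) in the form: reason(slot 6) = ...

reason(slot 6) = RD_PORT

#0 BR src=- dispatched  <A:2 Mu:2 Ld:1 B:0 rd:4 wr:2>
#1 MEM src=r9,r2 dispatched  <A:2 Mu:2 Ld:0 B:0 rd:2 wr:2>
#2 ALU src=r3,r0 dispatched  <A:1 Mu:2 Ld:0 B:0 rd:0 wr:1>
#3 ALU src=r4,r7 held:RD_PORT  <A:1 Mu:2 Ld:0 B:0 rd:0 wr:1>
#4 MUL src=r1,r9 held:RD_PORT  <A:1 Mu:2 Ld:0 B:0 rd:0 wr:1>
#5 MEM src=r1,r9 held:FU  <A:1 Mu:2 Ld:0 B:0 rd:0 wr:1>
#6 MUL src=r1,r3 held:RD_PORT  <A:1 Mu:2 Ld:0 B:0 rd:0 wr:1>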